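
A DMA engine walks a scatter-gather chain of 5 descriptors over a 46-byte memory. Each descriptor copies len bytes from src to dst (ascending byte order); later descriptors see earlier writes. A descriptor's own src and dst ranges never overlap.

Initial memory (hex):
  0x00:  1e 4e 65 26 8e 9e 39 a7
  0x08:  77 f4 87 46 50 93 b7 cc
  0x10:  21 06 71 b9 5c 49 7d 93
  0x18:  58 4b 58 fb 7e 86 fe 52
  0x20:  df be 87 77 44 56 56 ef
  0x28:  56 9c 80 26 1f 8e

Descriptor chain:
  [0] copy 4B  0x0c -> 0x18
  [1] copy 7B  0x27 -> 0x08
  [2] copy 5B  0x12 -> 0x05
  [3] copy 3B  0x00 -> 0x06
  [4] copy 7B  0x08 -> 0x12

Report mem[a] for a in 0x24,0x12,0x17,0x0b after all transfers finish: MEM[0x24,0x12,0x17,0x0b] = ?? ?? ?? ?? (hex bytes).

MEM[0x24,0x12,0x17,0x0b] = 44 65 1f 80

[0] 0x0c->0x18 len=4 : 50 93 b7 cc
[1] 0x27->0x08 len=7 : ef 56 9c 80 26 1f 8e
[2] 0x12->0x05 len=5 : 71 b9 5c 49 7d
[3] 0x00->0x06 len=3 : 1e 4e 65
[4] 0x08->0x12 len=7 : 65 7d 9c 80 26 1f 8e
query mem[0x24]=0x44, mem[0x12]=0x65, mem[0x17]=0x1f, mem[0x0b]=0x80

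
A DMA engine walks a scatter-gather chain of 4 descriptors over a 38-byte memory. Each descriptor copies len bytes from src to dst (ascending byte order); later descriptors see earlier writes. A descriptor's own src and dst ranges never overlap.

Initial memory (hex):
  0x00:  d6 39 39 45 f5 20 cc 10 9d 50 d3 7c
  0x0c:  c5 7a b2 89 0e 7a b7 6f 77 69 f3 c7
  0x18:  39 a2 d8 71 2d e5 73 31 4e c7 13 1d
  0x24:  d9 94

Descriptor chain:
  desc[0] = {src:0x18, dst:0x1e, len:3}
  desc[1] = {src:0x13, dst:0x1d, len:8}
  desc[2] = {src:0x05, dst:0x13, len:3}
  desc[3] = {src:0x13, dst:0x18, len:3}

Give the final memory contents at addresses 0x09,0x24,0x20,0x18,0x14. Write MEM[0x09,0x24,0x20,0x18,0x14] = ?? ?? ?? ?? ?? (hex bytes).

  after D0: wrote 3B at 0x1e = 39a2d8
  after D1: wrote 8B at 0x1d = 6f7769f3c739a2d8
  after D2: wrote 3B at 0x13 = 20cc10
  after D3: wrote 3B at 0x18 = 20cc10
query mem[0x09]=0x50, mem[0x24]=0xd8, mem[0x20]=0xf3, mem[0x18]=0x20, mem[0x14]=0xcc

MEM[0x09,0x24,0x20,0x18,0x14] = 50 d8 f3 20 cc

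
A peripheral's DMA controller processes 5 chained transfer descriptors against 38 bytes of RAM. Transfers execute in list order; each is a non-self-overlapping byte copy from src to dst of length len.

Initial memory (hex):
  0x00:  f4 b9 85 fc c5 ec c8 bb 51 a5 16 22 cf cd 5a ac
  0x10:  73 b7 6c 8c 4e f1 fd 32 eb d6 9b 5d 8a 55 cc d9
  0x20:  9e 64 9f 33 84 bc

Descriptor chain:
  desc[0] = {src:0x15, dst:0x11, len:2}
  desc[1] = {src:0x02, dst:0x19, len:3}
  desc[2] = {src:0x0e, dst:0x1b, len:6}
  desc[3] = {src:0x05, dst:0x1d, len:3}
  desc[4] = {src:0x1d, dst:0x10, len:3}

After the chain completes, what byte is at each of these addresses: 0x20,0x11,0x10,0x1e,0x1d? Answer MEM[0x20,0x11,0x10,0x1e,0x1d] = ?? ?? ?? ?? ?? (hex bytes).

[0] 0x15->0x11 len=2 : f1 fd
[1] 0x02->0x19 len=3 : 85 fc c5
[2] 0x0e->0x1b len=6 : 5a ac 73 f1 fd 8c
[3] 0x05->0x1d len=3 : ec c8 bb
[4] 0x1d->0x10 len=3 : ec c8 bb
query mem[0x20]=0x8c, mem[0x11]=0xc8, mem[0x10]=0xec, mem[0x1e]=0xc8, mem[0x1d]=0xec

MEM[0x20,0x11,0x10,0x1e,0x1d] = 8c c8 ec c8 ec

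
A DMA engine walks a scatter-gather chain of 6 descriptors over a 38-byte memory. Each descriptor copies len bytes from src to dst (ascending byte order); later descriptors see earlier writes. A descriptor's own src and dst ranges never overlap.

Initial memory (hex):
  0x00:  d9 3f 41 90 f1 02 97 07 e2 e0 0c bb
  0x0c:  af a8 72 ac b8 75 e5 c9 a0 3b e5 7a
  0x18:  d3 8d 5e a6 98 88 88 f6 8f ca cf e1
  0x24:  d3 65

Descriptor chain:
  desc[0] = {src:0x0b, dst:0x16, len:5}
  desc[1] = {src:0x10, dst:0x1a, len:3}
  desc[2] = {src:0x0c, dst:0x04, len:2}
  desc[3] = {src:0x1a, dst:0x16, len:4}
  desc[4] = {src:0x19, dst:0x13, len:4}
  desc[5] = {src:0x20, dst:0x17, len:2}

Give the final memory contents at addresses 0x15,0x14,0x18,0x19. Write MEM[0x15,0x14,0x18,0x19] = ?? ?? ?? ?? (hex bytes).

MEM[0x15,0x14,0x18,0x19] = 75 b8 ca 88

[0] 0x0b->0x16 len=5 : bb af a8 72 ac
[1] 0x10->0x1a len=3 : b8 75 e5
[2] 0x0c->0x04 len=2 : af a8
[3] 0x1a->0x16 len=4 : b8 75 e5 88
[4] 0x19->0x13 len=4 : 88 b8 75 e5
[5] 0x20->0x17 len=2 : 8f ca
query mem[0x15]=0x75, mem[0x14]=0xb8, mem[0x18]=0xca, mem[0x19]=0x88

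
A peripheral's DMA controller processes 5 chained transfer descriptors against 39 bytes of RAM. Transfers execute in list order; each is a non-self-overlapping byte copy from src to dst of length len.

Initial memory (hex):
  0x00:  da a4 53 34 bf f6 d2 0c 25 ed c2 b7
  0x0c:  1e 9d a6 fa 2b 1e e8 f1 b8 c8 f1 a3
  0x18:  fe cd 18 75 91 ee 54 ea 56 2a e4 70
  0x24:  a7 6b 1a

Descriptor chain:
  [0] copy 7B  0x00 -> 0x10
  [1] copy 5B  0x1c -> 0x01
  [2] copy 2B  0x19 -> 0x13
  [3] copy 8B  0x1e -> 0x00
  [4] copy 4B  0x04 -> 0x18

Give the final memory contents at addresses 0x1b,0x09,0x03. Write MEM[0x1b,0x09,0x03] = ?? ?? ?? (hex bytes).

#0 dst[0x10+7] := {0xda,0xa4,0x53,0x34,0xbf,0xf6,0xd2}
#1 dst[0x01+5] := {0x91,0xee,0x54,0xea,0x56}
#2 dst[0x13+2] := {0xcd,0x18}
#3 dst[0x00+8] := {0x54,0xea,0x56,0x2a,0xe4,0x70,0xa7,0x6b}
#4 dst[0x18+4] := {0xe4,0x70,0xa7,0x6b}
query mem[0x1b]=0x6b, mem[0x09]=0xed, mem[0x03]=0x2a

MEM[0x1b,0x09,0x03] = 6b ed 2a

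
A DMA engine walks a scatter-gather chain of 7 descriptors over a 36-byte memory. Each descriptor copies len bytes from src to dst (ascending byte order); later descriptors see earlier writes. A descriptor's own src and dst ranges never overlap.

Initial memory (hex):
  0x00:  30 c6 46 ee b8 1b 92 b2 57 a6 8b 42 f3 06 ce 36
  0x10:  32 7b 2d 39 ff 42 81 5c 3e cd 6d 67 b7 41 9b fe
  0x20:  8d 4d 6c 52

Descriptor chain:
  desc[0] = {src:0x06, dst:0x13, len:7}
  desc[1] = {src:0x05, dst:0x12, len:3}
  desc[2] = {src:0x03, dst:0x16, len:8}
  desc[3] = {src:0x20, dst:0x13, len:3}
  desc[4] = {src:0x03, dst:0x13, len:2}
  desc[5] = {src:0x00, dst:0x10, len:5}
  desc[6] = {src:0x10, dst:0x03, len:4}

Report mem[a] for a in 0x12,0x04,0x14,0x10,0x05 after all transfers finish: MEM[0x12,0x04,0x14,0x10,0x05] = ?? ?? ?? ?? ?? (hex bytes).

  after D0: wrote 7B at 0x13 = 92b257a68b42f3
  after D1: wrote 3B at 0x12 = 1b92b2
  after D2: wrote 8B at 0x16 = eeb81b92b257a68b
  after D3: wrote 3B at 0x13 = 8d4d6c
  after D4: wrote 2B at 0x13 = eeb8
  after D5: wrote 5B at 0x10 = 30c646eeb8
  after D6: wrote 4B at 0x03 = 30c646ee
query mem[0x12]=0x46, mem[0x04]=0xc6, mem[0x14]=0xb8, mem[0x10]=0x30, mem[0x05]=0x46

MEM[0x12,0x04,0x14,0x10,0x05] = 46 c6 b8 30 46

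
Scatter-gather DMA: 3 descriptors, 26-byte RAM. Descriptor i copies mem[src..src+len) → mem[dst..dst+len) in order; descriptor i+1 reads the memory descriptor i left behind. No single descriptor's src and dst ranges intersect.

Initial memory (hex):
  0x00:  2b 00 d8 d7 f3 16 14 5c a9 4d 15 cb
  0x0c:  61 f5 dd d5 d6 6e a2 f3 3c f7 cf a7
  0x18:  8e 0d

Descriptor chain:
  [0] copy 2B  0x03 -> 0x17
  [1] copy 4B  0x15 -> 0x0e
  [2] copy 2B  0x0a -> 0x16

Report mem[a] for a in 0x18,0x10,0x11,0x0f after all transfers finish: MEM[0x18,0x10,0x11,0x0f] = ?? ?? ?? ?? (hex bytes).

MEM[0x18,0x10,0x11,0x0f] = f3 d7 f3 cf

  after D0: wrote 2B at 0x17 = d7f3
  after D1: wrote 4B at 0x0e = f7cfd7f3
  after D2: wrote 2B at 0x16 = 15cb
query mem[0x18]=0xf3, mem[0x10]=0xd7, mem[0x11]=0xf3, mem[0x0f]=0xcf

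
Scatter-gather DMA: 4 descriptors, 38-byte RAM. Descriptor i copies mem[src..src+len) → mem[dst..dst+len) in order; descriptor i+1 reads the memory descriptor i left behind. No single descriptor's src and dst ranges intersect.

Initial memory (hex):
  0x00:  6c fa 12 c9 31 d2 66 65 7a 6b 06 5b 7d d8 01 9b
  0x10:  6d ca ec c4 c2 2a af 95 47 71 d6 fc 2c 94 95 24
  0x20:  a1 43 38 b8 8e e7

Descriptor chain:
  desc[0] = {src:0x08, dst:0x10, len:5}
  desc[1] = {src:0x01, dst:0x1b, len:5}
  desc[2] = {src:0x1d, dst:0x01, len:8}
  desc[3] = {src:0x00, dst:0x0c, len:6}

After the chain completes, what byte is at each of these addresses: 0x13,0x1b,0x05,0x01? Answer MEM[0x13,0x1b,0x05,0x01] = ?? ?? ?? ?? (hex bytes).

D0: mem[0x10..0x14] <- [7a 6b 06 5b 7d]
D1: mem[0x1b..0x1f] <- [fa 12 c9 31 d2]
D2: mem[0x01..0x08] <- [c9 31 d2 a1 43 38 b8 8e]
D3: mem[0x0c..0x11] <- [6c c9 31 d2 a1 43]
query mem[0x13]=0x5b, mem[0x1b]=0xfa, mem[0x05]=0x43, mem[0x01]=0xc9

MEM[0x13,0x1b,0x05,0x01] = 5b fa 43 c9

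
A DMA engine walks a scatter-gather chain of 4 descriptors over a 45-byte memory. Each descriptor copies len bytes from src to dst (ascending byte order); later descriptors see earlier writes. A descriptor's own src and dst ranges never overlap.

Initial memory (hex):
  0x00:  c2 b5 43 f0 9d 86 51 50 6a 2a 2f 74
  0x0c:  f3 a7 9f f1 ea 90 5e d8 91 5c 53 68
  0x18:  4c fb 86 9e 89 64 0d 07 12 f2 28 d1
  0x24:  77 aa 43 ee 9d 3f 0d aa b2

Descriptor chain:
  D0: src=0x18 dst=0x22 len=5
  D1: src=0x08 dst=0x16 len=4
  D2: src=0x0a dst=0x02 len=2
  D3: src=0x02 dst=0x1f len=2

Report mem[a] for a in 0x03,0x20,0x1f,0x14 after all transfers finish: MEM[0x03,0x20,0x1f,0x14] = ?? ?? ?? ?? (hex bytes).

MEM[0x03,0x20,0x1f,0x14] = 74 74 2f 91

#0 dst[0x22+5] := {0x4c,0xfb,0x86,0x9e,0x89}
#1 dst[0x16+4] := {0x6a,0x2a,0x2f,0x74}
#2 dst[0x02+2] := {0x2f,0x74}
#3 dst[0x1f+2] := {0x2f,0x74}
query mem[0x03]=0x74, mem[0x20]=0x74, mem[0x1f]=0x2f, mem[0x14]=0x91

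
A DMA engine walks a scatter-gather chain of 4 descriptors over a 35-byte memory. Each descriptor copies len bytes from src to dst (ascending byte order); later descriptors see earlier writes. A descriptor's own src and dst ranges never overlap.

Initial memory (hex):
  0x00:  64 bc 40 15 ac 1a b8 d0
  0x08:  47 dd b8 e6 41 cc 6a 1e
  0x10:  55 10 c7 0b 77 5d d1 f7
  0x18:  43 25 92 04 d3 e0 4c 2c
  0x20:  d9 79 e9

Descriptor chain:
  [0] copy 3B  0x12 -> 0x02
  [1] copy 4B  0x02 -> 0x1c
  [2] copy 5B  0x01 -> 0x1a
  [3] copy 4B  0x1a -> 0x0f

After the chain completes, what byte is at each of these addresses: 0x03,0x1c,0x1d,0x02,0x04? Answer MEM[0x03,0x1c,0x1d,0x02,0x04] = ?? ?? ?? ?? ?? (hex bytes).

#0 dst[0x02+3] := {0xc7,0x0b,0x77}
#1 dst[0x1c+4] := {0xc7,0x0b,0x77,0x1a}
#2 dst[0x1a+5] := {0xbc,0xc7,0x0b,0x77,0x1a}
#3 dst[0x0f+4] := {0xbc,0xc7,0x0b,0x77}
query mem[0x03]=0x0b, mem[0x1c]=0x0b, mem[0x1d]=0x77, mem[0x02]=0xc7, mem[0x04]=0x77

MEM[0x03,0x1c,0x1d,0x02,0x04] = 0b 0b 77 c7 77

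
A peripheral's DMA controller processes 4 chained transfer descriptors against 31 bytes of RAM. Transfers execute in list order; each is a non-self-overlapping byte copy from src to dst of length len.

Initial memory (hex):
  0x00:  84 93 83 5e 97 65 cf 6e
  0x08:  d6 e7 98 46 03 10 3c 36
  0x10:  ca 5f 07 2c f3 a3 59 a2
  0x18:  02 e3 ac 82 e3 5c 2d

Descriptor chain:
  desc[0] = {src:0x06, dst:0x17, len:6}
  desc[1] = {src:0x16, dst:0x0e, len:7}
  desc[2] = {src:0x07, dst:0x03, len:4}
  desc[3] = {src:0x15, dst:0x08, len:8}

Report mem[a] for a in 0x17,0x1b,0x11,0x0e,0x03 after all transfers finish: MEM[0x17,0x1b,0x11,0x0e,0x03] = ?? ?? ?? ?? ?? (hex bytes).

MEM[0x17,0x1b,0x11,0x0e,0x03] = cf 98 d6 98 6e

#0 dst[0x17+6] := {0xcf,0x6e,0xd6,0xe7,0x98,0x46}
#1 dst[0x0e+7] := {0x59,0xcf,0x6e,0xd6,0xe7,0x98,0x46}
#2 dst[0x03+4] := {0x6e,0xd6,0xe7,0x98}
#3 dst[0x08+8] := {0xa3,0x59,0xcf,0x6e,0xd6,0xe7,0x98,0x46}
query mem[0x17]=0xcf, mem[0x1b]=0x98, mem[0x11]=0xd6, mem[0x0e]=0x98, mem[0x03]=0x6e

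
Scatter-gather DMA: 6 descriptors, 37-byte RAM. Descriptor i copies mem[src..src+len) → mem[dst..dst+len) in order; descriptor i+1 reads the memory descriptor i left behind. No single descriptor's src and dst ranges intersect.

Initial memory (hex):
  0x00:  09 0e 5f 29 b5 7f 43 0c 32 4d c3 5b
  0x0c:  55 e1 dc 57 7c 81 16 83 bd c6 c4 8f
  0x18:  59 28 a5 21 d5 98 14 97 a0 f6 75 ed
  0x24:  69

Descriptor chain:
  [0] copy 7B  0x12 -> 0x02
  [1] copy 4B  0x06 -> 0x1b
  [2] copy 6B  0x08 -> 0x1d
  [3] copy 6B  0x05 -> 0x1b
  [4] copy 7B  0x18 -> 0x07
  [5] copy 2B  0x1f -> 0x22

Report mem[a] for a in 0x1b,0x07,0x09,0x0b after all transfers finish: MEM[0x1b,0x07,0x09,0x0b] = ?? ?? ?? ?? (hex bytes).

MEM[0x1b,0x07,0x09,0x0b] = c6 59 a5 c4

  after D0: wrote 7B at 0x02 = 1683bdc6c48f59
  after D1: wrote 4B at 0x1b = c48f594d
  after D2: wrote 6B at 0x1d = 594dc35b55e1
  after D3: wrote 6B at 0x1b = c6c48f594dc3
  after D4: wrote 7B at 0x07 = 5928a5c6c48f59
  after D5: wrote 2B at 0x22 = 4dc3
query mem[0x1b]=0xc6, mem[0x07]=0x59, mem[0x09]=0xa5, mem[0x0b]=0xc4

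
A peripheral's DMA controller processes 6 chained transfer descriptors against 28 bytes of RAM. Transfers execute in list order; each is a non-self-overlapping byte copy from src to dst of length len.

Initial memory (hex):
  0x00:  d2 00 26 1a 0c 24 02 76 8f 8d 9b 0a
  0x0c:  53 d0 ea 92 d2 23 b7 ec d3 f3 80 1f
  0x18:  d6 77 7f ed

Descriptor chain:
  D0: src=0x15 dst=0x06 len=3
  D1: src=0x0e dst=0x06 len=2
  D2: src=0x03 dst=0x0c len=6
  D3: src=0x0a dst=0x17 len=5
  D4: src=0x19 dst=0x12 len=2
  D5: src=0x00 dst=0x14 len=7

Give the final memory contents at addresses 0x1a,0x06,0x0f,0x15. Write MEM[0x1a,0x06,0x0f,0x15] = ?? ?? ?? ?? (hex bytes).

[0] 0x15->0x06 len=3 : f3 80 1f
[1] 0x0e->0x06 len=2 : ea 92
[2] 0x03->0x0c len=6 : 1a 0c 24 ea 92 1f
[3] 0x0a->0x17 len=5 : 9b 0a 1a 0c 24
[4] 0x19->0x12 len=2 : 1a 0c
[5] 0x00->0x14 len=7 : d2 00 26 1a 0c 24 ea
query mem[0x1a]=0xea, mem[0x06]=0xea, mem[0x0f]=0xea, mem[0x15]=0x00

MEM[0x1a,0x06,0x0f,0x15] = ea ea ea 00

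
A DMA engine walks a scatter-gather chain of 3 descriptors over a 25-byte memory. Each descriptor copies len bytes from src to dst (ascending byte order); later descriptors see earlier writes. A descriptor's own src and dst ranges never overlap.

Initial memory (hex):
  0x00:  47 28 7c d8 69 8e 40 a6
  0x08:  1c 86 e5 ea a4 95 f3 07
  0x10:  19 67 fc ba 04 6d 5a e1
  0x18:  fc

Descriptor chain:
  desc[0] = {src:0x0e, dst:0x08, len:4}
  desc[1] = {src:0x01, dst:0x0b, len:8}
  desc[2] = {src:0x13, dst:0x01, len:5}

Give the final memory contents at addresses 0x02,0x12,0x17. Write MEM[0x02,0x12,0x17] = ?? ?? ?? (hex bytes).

MEM[0x02,0x12,0x17] = 04 f3 e1

  after D0: wrote 4B at 0x08 = f3071967
  after D1: wrote 8B at 0x0b = 287cd8698e40a6f3
  after D2: wrote 5B at 0x01 = ba046d5ae1
query mem[0x02]=0x04, mem[0x12]=0xf3, mem[0x17]=0xe1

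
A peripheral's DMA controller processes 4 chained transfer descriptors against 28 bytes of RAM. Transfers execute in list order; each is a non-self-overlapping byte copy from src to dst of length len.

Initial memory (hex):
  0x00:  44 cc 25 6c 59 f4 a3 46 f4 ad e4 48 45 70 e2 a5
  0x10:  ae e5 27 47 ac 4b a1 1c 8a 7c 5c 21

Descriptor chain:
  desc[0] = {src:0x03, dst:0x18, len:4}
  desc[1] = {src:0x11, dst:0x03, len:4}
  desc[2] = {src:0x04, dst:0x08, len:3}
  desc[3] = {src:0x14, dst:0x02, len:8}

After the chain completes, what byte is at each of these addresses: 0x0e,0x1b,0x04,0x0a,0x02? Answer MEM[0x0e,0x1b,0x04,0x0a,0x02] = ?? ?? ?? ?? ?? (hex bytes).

[0] 0x03->0x18 len=4 : 6c 59 f4 a3
[1] 0x11->0x03 len=4 : e5 27 47 ac
[2] 0x04->0x08 len=3 : 27 47 ac
[3] 0x14->0x02 len=8 : ac 4b a1 1c 6c 59 f4 a3
query mem[0x0e]=0xe2, mem[0x1b]=0xa3, mem[0x04]=0xa1, mem[0x0a]=0xac, mem[0x02]=0xac

MEM[0x0e,0x1b,0x04,0x0a,0x02] = e2 a3 a1 ac ac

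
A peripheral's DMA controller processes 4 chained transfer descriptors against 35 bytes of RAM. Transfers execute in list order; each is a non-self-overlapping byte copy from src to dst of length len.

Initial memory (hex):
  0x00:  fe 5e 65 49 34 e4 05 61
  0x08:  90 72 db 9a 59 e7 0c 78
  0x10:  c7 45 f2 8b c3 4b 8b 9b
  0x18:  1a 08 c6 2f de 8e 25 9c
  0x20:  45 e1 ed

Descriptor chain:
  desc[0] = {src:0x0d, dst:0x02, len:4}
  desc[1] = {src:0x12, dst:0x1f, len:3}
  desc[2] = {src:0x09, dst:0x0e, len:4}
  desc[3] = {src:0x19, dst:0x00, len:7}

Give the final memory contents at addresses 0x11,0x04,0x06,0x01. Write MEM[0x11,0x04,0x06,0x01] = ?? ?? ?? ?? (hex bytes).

MEM[0x11,0x04,0x06,0x01] = 59 8e f2 c6

#0 dst[0x02+4] := {0xe7,0x0c,0x78,0xc7}
#1 dst[0x1f+3] := {0xf2,0x8b,0xc3}
#2 dst[0x0e+4] := {0x72,0xdb,0x9a,0x59}
#3 dst[0x00+7] := {0x08,0xc6,0x2f,0xde,0x8e,0x25,0xf2}
query mem[0x11]=0x59, mem[0x04]=0x8e, mem[0x06]=0xf2, mem[0x01]=0xc6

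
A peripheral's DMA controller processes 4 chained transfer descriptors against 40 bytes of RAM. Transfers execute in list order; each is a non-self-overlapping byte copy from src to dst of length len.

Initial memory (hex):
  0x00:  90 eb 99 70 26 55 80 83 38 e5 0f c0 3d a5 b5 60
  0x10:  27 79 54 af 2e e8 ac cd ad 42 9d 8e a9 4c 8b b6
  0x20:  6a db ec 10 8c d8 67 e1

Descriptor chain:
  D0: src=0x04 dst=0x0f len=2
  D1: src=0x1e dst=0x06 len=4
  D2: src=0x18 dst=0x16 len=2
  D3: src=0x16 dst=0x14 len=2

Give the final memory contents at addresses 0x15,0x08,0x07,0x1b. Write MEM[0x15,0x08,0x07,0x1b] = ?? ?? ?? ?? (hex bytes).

MEM[0x15,0x08,0x07,0x1b] = 42 6a b6 8e

D0: mem[0x0f..0x10] <- [26 55]
D1: mem[0x06..0x09] <- [8b b6 6a db]
D2: mem[0x16..0x17] <- [ad 42]
D3: mem[0x14..0x15] <- [ad 42]
query mem[0x15]=0x42, mem[0x08]=0x6a, mem[0x07]=0xb6, mem[0x1b]=0x8e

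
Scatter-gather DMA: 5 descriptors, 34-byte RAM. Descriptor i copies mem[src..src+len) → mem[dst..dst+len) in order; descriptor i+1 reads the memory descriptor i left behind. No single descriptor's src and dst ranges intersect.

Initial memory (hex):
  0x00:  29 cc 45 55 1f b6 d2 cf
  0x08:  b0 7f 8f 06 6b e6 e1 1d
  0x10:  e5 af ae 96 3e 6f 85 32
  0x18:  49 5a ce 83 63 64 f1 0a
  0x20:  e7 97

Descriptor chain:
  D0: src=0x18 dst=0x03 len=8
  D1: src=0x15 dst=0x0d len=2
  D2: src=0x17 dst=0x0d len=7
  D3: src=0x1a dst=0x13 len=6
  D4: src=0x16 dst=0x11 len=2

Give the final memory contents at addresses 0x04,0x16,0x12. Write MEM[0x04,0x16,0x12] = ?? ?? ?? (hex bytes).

MEM[0x04,0x16,0x12] = 5a 64 f1

  after D0: wrote 8B at 0x03 = 495ace836364f10a
  after D1: wrote 2B at 0x0d = 6f85
  after D2: wrote 7B at 0x0d = 32495ace836364
  after D3: wrote 6B at 0x13 = ce836364f10a
  after D4: wrote 2B at 0x11 = 64f1
query mem[0x04]=0x5a, mem[0x16]=0x64, mem[0x12]=0xf1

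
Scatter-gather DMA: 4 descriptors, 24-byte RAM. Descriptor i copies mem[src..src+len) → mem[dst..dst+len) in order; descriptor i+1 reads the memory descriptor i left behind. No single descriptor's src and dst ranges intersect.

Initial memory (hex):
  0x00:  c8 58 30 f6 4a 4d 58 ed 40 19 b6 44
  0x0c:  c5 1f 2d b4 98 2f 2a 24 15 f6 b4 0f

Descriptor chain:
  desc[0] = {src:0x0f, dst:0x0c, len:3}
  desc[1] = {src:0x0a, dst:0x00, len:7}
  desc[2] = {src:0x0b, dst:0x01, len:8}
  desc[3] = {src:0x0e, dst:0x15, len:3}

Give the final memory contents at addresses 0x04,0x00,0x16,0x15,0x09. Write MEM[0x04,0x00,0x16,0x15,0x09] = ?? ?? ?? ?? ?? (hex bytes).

MEM[0x04,0x00,0x16,0x15,0x09] = 2f b6 b4 2f 19

#0 dst[0x0c+3] := {0xb4,0x98,0x2f}
#1 dst[0x00+7] := {0xb6,0x44,0xb4,0x98,0x2f,0xb4,0x98}
#2 dst[0x01+8] := {0x44,0xb4,0x98,0x2f,0xb4,0x98,0x2f,0x2a}
#3 dst[0x15+3] := {0x2f,0xb4,0x98}
query mem[0x04]=0x2f, mem[0x00]=0xb6, mem[0x16]=0xb4, mem[0x15]=0x2f, mem[0x09]=0x19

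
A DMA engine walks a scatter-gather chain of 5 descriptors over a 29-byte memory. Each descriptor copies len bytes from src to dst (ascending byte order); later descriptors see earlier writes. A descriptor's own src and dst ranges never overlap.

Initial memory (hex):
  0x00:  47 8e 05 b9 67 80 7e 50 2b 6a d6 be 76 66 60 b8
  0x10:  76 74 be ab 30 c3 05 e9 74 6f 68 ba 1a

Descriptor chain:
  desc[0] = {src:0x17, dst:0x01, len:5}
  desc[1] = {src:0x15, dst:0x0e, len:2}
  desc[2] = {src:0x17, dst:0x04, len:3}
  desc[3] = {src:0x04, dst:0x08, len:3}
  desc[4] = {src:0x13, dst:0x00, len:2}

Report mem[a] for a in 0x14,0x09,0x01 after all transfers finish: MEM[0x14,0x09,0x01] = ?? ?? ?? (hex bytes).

MEM[0x14,0x09,0x01] = 30 74 30

  after D0: wrote 5B at 0x01 = e9746f68ba
  after D1: wrote 2B at 0x0e = c305
  after D2: wrote 3B at 0x04 = e9746f
  after D3: wrote 3B at 0x08 = e9746f
  after D4: wrote 2B at 0x00 = ab30
query mem[0x14]=0x30, mem[0x09]=0x74, mem[0x01]=0x30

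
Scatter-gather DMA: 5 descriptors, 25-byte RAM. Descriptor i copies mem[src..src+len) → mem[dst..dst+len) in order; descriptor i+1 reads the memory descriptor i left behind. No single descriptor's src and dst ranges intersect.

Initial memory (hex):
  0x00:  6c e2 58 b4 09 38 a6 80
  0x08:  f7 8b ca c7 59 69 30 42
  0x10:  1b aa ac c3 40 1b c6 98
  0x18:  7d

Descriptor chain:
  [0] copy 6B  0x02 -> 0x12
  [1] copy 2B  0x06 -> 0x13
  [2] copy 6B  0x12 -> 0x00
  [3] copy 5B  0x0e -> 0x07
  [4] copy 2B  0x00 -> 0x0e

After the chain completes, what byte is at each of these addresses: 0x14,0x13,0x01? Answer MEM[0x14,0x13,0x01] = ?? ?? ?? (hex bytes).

MEM[0x14,0x13,0x01] = 80 a6 a6

  after D0: wrote 6B at 0x12 = 58b40938a680
  after D1: wrote 2B at 0x13 = a680
  after D2: wrote 6B at 0x00 = 58a68038a680
  after D3: wrote 5B at 0x07 = 30421baa58
  after D4: wrote 2B at 0x0e = 58a6
query mem[0x14]=0x80, mem[0x13]=0xa6, mem[0x01]=0xa6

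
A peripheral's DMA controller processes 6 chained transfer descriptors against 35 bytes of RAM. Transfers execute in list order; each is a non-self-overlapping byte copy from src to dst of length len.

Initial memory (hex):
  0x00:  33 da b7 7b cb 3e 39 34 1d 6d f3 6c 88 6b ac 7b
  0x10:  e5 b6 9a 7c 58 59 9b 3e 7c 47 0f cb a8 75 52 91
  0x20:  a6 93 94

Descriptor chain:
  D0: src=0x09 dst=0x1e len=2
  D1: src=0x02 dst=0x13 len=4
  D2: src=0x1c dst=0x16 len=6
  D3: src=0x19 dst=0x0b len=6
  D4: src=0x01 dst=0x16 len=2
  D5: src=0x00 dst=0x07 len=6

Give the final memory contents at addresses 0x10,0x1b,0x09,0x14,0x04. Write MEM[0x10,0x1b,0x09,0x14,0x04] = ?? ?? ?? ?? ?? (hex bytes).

MEM[0x10,0x1b,0x09,0x14,0x04] = 6d 93 b7 7b cb

  after D0: wrote 2B at 0x1e = 6df3
  after D1: wrote 4B at 0x13 = b77bcb3e
  after D2: wrote 6B at 0x16 = a8756df3a693
  after D3: wrote 6B at 0x0b = f3a693a8756d
  after D4: wrote 2B at 0x16 = dab7
  after D5: wrote 6B at 0x07 = 33dab77bcb3e
query mem[0x10]=0x6d, mem[0x1b]=0x93, mem[0x09]=0xb7, mem[0x14]=0x7b, mem[0x04]=0xcb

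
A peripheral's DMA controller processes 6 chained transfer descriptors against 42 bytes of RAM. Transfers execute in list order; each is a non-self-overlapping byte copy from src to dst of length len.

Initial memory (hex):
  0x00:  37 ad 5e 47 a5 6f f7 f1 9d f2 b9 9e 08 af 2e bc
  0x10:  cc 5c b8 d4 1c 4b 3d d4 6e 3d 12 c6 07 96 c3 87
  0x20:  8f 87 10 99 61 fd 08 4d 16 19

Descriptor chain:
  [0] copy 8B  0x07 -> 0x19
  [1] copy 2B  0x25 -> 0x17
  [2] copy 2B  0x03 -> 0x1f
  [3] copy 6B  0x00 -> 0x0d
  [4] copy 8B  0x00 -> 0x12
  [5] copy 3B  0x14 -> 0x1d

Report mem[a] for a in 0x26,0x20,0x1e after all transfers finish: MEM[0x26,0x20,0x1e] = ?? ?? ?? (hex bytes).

D0: mem[0x19..0x20] <- [f1 9d f2 b9 9e 08 af 2e]
D1: mem[0x17..0x18] <- [fd 08]
D2: mem[0x1f..0x20] <- [47 a5]
D3: mem[0x0d..0x12] <- [37 ad 5e 47 a5 6f]
D4: mem[0x12..0x19] <- [37 ad 5e 47 a5 6f f7 f1]
D5: mem[0x1d..0x1f] <- [5e 47 a5]
query mem[0x26]=0x08, mem[0x20]=0xa5, mem[0x1e]=0x47

MEM[0x26,0x20,0x1e] = 08 a5 47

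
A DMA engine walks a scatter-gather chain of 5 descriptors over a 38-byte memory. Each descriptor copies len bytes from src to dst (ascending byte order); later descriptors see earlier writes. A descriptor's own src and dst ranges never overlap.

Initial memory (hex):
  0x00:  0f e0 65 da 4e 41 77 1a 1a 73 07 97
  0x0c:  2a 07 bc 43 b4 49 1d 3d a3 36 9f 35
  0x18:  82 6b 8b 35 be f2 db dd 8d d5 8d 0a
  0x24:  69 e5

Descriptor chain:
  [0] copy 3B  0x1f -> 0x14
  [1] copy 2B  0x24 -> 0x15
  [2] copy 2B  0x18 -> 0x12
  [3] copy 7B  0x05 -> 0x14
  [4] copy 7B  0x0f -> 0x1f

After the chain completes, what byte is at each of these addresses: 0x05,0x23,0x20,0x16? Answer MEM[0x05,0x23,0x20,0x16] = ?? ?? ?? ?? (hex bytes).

MEM[0x05,0x23,0x20,0x16] = 41 6b b4 1a

D0: mem[0x14..0x16] <- [dd 8d d5]
D1: mem[0x15..0x16] <- [69 e5]
D2: mem[0x12..0x13] <- [82 6b]
D3: mem[0x14..0x1a] <- [41 77 1a 1a 73 07 97]
D4: mem[0x1f..0x25] <- [43 b4 49 82 6b 41 77]
query mem[0x05]=0x41, mem[0x23]=0x6b, mem[0x20]=0xb4, mem[0x16]=0x1a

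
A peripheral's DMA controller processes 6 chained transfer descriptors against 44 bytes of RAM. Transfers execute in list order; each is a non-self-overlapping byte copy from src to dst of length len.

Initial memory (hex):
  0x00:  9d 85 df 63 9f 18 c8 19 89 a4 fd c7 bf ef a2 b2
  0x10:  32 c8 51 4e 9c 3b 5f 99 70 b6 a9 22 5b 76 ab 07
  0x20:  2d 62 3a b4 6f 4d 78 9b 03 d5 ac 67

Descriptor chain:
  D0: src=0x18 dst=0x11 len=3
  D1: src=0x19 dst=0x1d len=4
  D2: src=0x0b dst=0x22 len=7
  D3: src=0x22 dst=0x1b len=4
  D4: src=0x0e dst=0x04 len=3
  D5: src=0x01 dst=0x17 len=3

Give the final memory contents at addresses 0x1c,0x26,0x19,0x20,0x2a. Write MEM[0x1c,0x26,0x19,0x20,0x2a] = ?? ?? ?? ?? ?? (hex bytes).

MEM[0x1c,0x26,0x19,0x20,0x2a] = bf b2 63 5b ac

[0] 0x18->0x11 len=3 : 70 b6 a9
[1] 0x19->0x1d len=4 : b6 a9 22 5b
[2] 0x0b->0x22 len=7 : c7 bf ef a2 b2 32 70
[3] 0x22->0x1b len=4 : c7 bf ef a2
[4] 0x0e->0x04 len=3 : a2 b2 32
[5] 0x01->0x17 len=3 : 85 df 63
query mem[0x1c]=0xbf, mem[0x26]=0xb2, mem[0x19]=0x63, mem[0x20]=0x5b, mem[0x2a]=0xac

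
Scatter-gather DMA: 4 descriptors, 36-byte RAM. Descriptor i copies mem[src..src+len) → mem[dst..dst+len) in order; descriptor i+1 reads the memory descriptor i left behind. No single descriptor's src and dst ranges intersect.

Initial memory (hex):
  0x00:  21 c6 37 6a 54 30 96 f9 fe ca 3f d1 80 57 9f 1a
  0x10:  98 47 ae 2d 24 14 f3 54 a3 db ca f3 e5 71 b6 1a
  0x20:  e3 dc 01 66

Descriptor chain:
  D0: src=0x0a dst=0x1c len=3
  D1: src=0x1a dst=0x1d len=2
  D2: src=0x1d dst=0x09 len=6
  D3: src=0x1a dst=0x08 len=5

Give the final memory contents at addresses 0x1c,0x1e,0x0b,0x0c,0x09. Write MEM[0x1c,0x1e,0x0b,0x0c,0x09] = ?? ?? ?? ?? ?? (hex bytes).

  after D0: wrote 3B at 0x1c = 3fd180
  after D1: wrote 2B at 0x1d = caf3
  after D2: wrote 6B at 0x09 = caf31ae3dc01
  after D3: wrote 5B at 0x08 = caf33fcaf3
query mem[0x1c]=0x3f, mem[0x1e]=0xf3, mem[0x0b]=0xca, mem[0x0c]=0xf3, mem[0x09]=0xf3

MEM[0x1c,0x1e,0x0b,0x0c,0x09] = 3f f3 ca f3 f3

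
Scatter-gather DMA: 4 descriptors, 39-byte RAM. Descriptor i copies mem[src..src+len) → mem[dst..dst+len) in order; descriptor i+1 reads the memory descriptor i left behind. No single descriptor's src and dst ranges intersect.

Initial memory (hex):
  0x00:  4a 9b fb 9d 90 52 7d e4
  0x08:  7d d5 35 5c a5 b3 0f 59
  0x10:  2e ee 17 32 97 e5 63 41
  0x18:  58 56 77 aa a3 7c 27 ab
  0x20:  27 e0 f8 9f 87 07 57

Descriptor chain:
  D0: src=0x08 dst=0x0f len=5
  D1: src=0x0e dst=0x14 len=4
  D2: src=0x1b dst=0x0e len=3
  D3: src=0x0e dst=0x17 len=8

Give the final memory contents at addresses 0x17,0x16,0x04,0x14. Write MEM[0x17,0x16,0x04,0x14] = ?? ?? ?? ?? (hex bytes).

[0] 0x08->0x0f len=5 : 7d d5 35 5c a5
[1] 0x0e->0x14 len=4 : 0f 7d d5 35
[2] 0x1b->0x0e len=3 : aa a3 7c
[3] 0x0e->0x17 len=8 : aa a3 7c 35 5c a5 0f 7d
query mem[0x17]=0xaa, mem[0x16]=0xd5, mem[0x04]=0x90, mem[0x14]=0x0f

MEM[0x17,0x16,0x04,0x14] = aa d5 90 0f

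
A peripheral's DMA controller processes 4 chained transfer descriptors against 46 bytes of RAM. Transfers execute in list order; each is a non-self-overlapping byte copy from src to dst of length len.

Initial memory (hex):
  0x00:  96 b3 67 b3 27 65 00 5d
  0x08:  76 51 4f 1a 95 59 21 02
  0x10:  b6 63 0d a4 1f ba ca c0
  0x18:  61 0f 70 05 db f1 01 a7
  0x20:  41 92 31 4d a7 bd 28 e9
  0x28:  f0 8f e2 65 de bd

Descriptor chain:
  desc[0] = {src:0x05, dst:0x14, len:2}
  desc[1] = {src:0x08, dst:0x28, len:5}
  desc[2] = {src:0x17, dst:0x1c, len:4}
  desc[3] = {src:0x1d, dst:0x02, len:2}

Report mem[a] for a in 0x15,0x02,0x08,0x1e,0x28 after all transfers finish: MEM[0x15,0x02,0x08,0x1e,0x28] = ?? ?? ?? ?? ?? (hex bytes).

MEM[0x15,0x02,0x08,0x1e,0x28] = 00 61 76 0f 76

#0 dst[0x14+2] := {0x65,0x00}
#1 dst[0x28+5] := {0x76,0x51,0x4f,0x1a,0x95}
#2 dst[0x1c+4] := {0xc0,0x61,0x0f,0x70}
#3 dst[0x02+2] := {0x61,0x0f}
query mem[0x15]=0x00, mem[0x02]=0x61, mem[0x08]=0x76, mem[0x1e]=0x0f, mem[0x28]=0x76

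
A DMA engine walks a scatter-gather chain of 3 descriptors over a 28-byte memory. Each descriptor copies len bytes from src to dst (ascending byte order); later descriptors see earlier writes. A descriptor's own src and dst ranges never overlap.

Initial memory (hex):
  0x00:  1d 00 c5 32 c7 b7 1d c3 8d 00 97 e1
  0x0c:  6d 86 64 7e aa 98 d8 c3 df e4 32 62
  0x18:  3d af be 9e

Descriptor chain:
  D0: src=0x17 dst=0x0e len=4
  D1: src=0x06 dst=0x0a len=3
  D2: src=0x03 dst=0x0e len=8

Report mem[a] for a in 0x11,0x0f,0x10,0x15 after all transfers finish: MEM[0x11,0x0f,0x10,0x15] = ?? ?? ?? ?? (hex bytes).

[0] 0x17->0x0e len=4 : 62 3d af be
[1] 0x06->0x0a len=3 : 1d c3 8d
[2] 0x03->0x0e len=8 : 32 c7 b7 1d c3 8d 00 1d
query mem[0x11]=0x1d, mem[0x0f]=0xc7, mem[0x10]=0xb7, mem[0x15]=0x1d

MEM[0x11,0x0f,0x10,0x15] = 1d c7 b7 1d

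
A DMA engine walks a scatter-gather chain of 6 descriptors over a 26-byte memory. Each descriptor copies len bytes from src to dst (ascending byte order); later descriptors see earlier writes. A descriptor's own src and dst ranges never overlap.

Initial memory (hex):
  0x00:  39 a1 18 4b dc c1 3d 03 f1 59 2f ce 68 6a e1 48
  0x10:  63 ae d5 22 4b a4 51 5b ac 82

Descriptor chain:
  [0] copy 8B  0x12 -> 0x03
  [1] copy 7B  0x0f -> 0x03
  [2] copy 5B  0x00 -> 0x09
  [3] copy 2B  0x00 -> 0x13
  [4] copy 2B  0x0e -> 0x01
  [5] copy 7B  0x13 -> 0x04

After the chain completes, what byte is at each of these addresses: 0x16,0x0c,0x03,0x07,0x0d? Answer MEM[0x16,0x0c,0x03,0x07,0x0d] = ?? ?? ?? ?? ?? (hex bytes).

MEM[0x16,0x0c,0x03,0x07,0x0d] = 51 48 48 51 63

[0] 0x12->0x03 len=8 : d5 22 4b a4 51 5b ac 82
[1] 0x0f->0x03 len=7 : 48 63 ae d5 22 4b a4
[2] 0x00->0x09 len=5 : 39 a1 18 48 63
[3] 0x00->0x13 len=2 : 39 a1
[4] 0x0e->0x01 len=2 : e1 48
[5] 0x13->0x04 len=7 : 39 a1 a4 51 5b ac 82
query mem[0x16]=0x51, mem[0x0c]=0x48, mem[0x03]=0x48, mem[0x07]=0x51, mem[0x0d]=0x63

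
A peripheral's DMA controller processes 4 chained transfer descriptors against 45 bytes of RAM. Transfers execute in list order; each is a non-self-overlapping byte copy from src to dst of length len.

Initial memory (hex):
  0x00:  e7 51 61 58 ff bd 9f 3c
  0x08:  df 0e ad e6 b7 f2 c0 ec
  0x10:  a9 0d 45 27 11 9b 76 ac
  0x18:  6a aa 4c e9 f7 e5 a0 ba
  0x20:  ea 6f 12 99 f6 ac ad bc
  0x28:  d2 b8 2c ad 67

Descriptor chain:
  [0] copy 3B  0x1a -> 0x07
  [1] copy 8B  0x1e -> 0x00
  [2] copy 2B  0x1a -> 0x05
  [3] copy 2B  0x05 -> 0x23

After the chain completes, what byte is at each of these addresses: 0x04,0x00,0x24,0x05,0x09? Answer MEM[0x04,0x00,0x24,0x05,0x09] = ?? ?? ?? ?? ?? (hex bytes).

#0 dst[0x07+3] := {0x4c,0xe9,0xf7}
#1 dst[0x00+8] := {0xa0,0xba,0xea,0x6f,0x12,0x99,0xf6,0xac}
#2 dst[0x05+2] := {0x4c,0xe9}
#3 dst[0x23+2] := {0x4c,0xe9}
query mem[0x04]=0x12, mem[0x00]=0xa0, mem[0x24]=0xe9, mem[0x05]=0x4c, mem[0x09]=0xf7

MEM[0x04,0x00,0x24,0x05,0x09] = 12 a0 e9 4c f7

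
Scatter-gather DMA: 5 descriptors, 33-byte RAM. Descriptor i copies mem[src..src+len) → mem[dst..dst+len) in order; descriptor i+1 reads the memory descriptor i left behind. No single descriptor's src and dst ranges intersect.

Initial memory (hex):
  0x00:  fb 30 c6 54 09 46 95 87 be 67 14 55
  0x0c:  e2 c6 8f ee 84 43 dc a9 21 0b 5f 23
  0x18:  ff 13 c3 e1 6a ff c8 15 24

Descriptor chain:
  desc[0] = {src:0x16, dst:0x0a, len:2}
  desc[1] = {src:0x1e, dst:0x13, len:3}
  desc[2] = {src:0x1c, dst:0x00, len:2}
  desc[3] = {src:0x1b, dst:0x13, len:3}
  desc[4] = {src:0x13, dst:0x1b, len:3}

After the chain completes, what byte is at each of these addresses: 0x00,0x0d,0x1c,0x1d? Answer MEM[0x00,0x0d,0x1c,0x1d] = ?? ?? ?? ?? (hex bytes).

MEM[0x00,0x0d,0x1c,0x1d] = 6a c6 6a ff

D0: mem[0x0a..0x0b] <- [5f 23]
D1: mem[0x13..0x15] <- [c8 15 24]
D2: mem[0x00..0x01] <- [6a ff]
D3: mem[0x13..0x15] <- [e1 6a ff]
D4: mem[0x1b..0x1d] <- [e1 6a ff]
query mem[0x00]=0x6a, mem[0x0d]=0xc6, mem[0x1c]=0x6a, mem[0x1d]=0xff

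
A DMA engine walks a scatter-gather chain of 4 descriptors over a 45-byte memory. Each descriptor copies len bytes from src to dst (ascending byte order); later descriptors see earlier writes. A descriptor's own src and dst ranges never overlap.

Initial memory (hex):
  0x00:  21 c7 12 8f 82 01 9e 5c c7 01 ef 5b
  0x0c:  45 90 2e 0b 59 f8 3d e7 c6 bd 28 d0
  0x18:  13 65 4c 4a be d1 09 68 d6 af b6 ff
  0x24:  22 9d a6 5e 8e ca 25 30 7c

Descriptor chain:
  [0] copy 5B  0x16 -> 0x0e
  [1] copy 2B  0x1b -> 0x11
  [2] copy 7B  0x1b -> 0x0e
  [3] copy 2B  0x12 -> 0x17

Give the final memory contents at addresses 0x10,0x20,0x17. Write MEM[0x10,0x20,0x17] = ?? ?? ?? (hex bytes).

D0: mem[0x0e..0x12] <- [28 d0 13 65 4c]
D1: mem[0x11..0x12] <- [4a be]
D2: mem[0x0e..0x14] <- [4a be d1 09 68 d6 af]
D3: mem[0x17..0x18] <- [68 d6]
query mem[0x10]=0xd1, mem[0x20]=0xd6, mem[0x17]=0x68

MEM[0x10,0x20,0x17] = d1 d6 68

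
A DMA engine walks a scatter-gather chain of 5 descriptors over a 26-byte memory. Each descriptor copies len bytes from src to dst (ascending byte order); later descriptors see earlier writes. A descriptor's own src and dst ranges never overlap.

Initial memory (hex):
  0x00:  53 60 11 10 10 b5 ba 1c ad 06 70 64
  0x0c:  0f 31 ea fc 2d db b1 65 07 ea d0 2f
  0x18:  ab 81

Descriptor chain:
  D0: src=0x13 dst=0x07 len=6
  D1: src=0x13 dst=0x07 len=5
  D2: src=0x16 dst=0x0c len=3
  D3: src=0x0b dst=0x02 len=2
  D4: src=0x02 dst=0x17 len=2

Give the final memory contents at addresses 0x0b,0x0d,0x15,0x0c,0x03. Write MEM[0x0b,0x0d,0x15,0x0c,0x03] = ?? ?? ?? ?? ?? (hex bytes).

  after D0: wrote 6B at 0x07 = 6507ead02fab
  after D1: wrote 5B at 0x07 = 6507ead02f
  after D2: wrote 3B at 0x0c = d02fab
  after D3: wrote 2B at 0x02 = 2fd0
  after D4: wrote 2B at 0x17 = 2fd0
query mem[0x0b]=0x2f, mem[0x0d]=0x2f, mem[0x15]=0xea, mem[0x0c]=0xd0, mem[0x03]=0xd0

MEM[0x0b,0x0d,0x15,0x0c,0x03] = 2f 2f ea d0 d0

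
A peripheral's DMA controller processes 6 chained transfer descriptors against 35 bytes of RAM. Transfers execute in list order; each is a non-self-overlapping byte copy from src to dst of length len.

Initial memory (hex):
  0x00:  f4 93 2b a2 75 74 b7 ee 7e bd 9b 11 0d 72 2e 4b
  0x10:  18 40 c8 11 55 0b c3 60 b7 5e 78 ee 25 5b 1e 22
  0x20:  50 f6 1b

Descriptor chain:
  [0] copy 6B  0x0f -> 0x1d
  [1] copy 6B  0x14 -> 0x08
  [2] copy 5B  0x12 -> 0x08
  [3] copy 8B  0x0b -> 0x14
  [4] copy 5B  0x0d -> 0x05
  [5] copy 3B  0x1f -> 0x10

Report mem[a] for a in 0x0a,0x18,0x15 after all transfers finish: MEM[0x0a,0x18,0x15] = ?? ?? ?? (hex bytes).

MEM[0x0a,0x18,0x15] = 55 4b c3

[0] 0x0f->0x1d len=6 : 4b 18 40 c8 11 55
[1] 0x14->0x08 len=6 : 55 0b c3 60 b7 5e
[2] 0x12->0x08 len=5 : c8 11 55 0b c3
[3] 0x0b->0x14 len=8 : 0b c3 5e 2e 4b 18 40 c8
[4] 0x0d->0x05 len=5 : 5e 2e 4b 18 40
[5] 0x1f->0x10 len=3 : 40 c8 11
query mem[0x0a]=0x55, mem[0x18]=0x4b, mem[0x15]=0xc3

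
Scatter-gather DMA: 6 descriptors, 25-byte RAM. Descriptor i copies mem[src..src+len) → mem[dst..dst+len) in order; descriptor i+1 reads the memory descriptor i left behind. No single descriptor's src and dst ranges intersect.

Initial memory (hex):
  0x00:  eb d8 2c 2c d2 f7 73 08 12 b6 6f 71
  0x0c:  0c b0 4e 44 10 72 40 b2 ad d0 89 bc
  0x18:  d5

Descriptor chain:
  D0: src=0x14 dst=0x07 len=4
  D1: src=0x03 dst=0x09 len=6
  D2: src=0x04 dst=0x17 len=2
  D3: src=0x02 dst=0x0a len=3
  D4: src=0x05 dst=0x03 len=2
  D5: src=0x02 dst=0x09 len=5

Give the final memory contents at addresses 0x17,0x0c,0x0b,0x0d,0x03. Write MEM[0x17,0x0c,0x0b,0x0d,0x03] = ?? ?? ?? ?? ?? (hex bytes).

  after D0: wrote 4B at 0x07 = add089bc
  after D1: wrote 6B at 0x09 = 2cd2f773add0
  after D2: wrote 2B at 0x17 = d2f7
  after D3: wrote 3B at 0x0a = 2c2cd2
  after D4: wrote 2B at 0x03 = f773
  after D5: wrote 5B at 0x09 = 2cf773f773
query mem[0x17]=0xd2, mem[0x0c]=0xf7, mem[0x0b]=0x73, mem[0x0d]=0x73, mem[0x03]=0xf7

MEM[0x17,0x0c,0x0b,0x0d,0x03] = d2 f7 73 73 f7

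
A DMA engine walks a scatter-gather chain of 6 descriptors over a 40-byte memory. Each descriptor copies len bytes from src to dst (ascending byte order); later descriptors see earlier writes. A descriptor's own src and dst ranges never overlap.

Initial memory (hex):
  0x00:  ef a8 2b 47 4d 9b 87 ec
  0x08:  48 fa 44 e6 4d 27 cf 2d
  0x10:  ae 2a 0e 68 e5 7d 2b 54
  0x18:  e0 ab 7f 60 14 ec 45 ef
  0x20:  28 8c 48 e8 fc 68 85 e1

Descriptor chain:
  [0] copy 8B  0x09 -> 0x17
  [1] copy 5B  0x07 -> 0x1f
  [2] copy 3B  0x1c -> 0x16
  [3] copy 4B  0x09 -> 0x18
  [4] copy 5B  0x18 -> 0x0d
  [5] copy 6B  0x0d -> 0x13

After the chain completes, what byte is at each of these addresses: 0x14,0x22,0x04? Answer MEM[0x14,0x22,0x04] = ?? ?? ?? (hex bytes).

D0: mem[0x17..0x1e] <- [fa 44 e6 4d 27 cf 2d ae]
D1: mem[0x1f..0x23] <- [ec 48 fa 44 e6]
D2: mem[0x16..0x18] <- [cf 2d ae]
D3: mem[0x18..0x1b] <- [fa 44 e6 4d]
D4: mem[0x0d..0x11] <- [fa 44 e6 4d cf]
D5: mem[0x13..0x18] <- [fa 44 e6 4d cf 0e]
query mem[0x14]=0x44, mem[0x22]=0x44, mem[0x04]=0x4d

MEM[0x14,0x22,0x04] = 44 44 4d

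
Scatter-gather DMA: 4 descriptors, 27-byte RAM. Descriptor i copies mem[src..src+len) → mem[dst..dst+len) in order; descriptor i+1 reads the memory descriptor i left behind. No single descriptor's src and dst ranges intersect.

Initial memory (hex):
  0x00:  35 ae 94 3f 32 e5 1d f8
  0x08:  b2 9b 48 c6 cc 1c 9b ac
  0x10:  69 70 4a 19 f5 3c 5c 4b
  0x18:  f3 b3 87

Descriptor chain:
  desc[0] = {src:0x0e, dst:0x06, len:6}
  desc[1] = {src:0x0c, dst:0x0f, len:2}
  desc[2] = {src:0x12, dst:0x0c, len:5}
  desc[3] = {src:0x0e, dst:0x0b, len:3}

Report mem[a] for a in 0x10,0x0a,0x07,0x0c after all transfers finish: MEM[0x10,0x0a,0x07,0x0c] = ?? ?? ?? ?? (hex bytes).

MEM[0x10,0x0a,0x07,0x0c] = 5c 4a ac 3c

D0: mem[0x06..0x0b] <- [9b ac 69 70 4a 19]
D1: mem[0x0f..0x10] <- [cc 1c]
D2: mem[0x0c..0x10] <- [4a 19 f5 3c 5c]
D3: mem[0x0b..0x0d] <- [f5 3c 5c]
query mem[0x10]=0x5c, mem[0x0a]=0x4a, mem[0x07]=0xac, mem[0x0c]=0x3c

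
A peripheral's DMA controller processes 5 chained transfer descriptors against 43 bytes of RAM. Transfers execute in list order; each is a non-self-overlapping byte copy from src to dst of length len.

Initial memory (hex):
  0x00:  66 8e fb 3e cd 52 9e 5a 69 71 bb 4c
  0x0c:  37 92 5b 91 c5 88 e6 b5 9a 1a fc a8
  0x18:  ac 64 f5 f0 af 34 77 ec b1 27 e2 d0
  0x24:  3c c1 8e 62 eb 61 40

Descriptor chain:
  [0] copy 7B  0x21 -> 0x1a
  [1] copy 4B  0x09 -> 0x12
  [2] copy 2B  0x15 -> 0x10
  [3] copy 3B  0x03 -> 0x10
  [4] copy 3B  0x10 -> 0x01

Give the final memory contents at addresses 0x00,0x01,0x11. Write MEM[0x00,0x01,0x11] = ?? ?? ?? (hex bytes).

[0] 0x21->0x1a len=7 : 27 e2 d0 3c c1 8e 62
[1] 0x09->0x12 len=4 : 71 bb 4c 37
[2] 0x15->0x10 len=2 : 37 fc
[3] 0x03->0x10 len=3 : 3e cd 52
[4] 0x10->0x01 len=3 : 3e cd 52
query mem[0x00]=0x66, mem[0x01]=0x3e, mem[0x11]=0xcd

MEM[0x00,0x01,0x11] = 66 3e cd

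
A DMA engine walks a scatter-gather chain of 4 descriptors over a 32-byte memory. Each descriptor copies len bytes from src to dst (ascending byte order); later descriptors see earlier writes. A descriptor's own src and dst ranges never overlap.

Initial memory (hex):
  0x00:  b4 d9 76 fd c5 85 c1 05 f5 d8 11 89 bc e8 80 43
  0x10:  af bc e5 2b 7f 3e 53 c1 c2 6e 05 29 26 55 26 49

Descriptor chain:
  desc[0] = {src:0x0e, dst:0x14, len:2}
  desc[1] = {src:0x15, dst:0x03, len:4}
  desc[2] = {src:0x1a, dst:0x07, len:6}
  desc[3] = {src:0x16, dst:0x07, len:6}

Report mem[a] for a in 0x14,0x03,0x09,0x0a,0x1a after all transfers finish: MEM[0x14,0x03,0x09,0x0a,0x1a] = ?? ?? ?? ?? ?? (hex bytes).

  after D0: wrote 2B at 0x14 = 8043
  after D1: wrote 4B at 0x03 = 4353c1c2
  after D2: wrote 6B at 0x07 = 052926552649
  after D3: wrote 6B at 0x07 = 53c1c26e0529
query mem[0x14]=0x80, mem[0x03]=0x43, mem[0x09]=0xc2, mem[0x0a]=0x6e, mem[0x1a]=0x05

MEM[0x14,0x03,0x09,0x0a,0x1a] = 80 43 c2 6e 05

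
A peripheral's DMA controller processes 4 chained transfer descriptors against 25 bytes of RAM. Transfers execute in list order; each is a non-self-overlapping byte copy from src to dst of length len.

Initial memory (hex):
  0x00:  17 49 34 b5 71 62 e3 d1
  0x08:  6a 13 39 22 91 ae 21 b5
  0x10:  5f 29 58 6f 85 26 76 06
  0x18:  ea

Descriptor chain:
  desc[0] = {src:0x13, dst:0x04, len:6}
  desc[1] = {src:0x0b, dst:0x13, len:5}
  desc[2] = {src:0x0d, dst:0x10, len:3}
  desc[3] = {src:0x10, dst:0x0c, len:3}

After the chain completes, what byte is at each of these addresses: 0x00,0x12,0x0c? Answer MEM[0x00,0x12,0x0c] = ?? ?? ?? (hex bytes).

[0] 0x13->0x04 len=6 : 6f 85 26 76 06 ea
[1] 0x0b->0x13 len=5 : 22 91 ae 21 b5
[2] 0x0d->0x10 len=3 : ae 21 b5
[3] 0x10->0x0c len=3 : ae 21 b5
query mem[0x00]=0x17, mem[0x12]=0xb5, mem[0x0c]=0xae

MEM[0x00,0x12,0x0c] = 17 b5 ae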